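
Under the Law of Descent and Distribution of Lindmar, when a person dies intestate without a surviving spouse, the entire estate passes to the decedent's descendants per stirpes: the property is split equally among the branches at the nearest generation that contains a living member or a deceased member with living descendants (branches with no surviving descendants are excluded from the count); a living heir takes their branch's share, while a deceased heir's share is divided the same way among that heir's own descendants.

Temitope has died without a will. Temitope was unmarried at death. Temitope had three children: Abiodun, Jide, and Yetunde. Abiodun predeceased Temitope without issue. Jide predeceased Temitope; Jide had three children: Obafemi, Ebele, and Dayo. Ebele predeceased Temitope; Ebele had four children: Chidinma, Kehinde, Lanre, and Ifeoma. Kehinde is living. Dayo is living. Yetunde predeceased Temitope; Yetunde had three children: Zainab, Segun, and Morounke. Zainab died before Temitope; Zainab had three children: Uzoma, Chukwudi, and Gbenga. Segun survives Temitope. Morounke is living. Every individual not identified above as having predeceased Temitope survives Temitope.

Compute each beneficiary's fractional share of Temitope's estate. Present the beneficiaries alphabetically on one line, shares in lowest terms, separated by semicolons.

There is no surviving spouse, so the entire estate passes to Temitope's descendants per stirpes.
Abiodun left no surviving issue, so that branch lapses and is disregarded.
The estate is divided into 2 equal shares of 1/2 among Jide, Yetunde.
Jide predeceased; the 1/2 allotted to Jide's branch passes to Jide's issue by representation.
The 1/2 is divided into 3 equal shares of 1/6 among Obafemi, Ebele, Dayo.
Obafemi is living and takes 1/6.
Ebele predeceased; the 1/6 allotted to Ebele's branch passes to Ebele's issue by representation.
The 1/6 is divided into 4 equal shares of 1/24 among Chidinma, Kehinde, Lanre, Ifeoma.
Chidinma is living and takes 1/24.
Kehinde is living and takes 1/24.
Lanre is living and takes 1/24.
Ifeoma is living and takes 1/24.
Dayo is living and takes 1/6.
Yetunde predeceased; the 1/2 allotted to Yetunde's branch passes to Yetunde's issue by representation.
The 1/2 is divided into 3 equal shares of 1/6 among Zainab, Segun, Morounke.
Zainab predeceased; the 1/6 allotted to Zainab's branch passes to Zainab's issue by representation.
The 1/6 is divided into 3 equal shares of 1/18 among Uzoma, Chukwudi, Gbenga.
Uzoma is living and takes 1/18.
Chukwudi is living and takes 1/18.
Gbenga is living and takes 1/18.
Segun is living and takes 1/6.
Morounke is living and takes 1/6.

Chidinma 1/24; Chukwudi 1/18; Dayo 1/6; Gbenga 1/18; Ifeoma 1/24; Kehinde 1/24; Lanre 1/24; Morounke 1/6; Obafemi 1/6; Segun 1/6; Uzoma 1/18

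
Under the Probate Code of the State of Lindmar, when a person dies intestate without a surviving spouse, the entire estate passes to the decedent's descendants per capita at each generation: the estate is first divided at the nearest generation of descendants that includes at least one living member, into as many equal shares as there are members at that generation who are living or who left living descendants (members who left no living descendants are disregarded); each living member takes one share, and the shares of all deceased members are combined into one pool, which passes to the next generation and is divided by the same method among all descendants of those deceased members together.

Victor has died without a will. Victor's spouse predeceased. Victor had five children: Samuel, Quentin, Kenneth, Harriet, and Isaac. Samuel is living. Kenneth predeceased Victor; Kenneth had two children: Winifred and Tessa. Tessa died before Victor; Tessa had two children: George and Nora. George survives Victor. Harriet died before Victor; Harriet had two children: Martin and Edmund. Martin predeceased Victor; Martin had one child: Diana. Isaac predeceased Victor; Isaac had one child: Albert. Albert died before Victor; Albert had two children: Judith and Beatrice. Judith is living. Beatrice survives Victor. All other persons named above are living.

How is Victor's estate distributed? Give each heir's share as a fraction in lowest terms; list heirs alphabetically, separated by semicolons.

Beatrice 9/125; Diana 9/125; Edmund 3/25; George 9/125; Judith 9/125; Nora 9/125; Quentin 1/5; Samuel 1/5; Winifred 3/25

There is no surviving spouse, so the entire estate passes to Victor's descendants per capita at each generation.
At generation 1 (Samuel, Quentin, Kenneth, Harriet, Isaac) there are 5 shares of (1)/5 = 1/5 each.
Living: Samuel and Quentin — each takes 1/5.
Deceased: Kenneth, Harriet, and Isaac. Their combined 3/5 is pooled and carried to generation 2.
At generation 2 (Winifred, Tessa, Martin, Edmund, Albert) there are 5 shares of (3/5)/5 = 3/25 each.
Living: Winifred and Edmund — each takes 3/25.
Deceased: Tessa, Martin, and Albert. Their combined 9/25 is pooled and carried to generation 3.
At generation 3 (George, Nora, Diana, Judith, Beatrice) there are 5 shares of (9/25)/5 = 9/125 each.
Living: George, Nora, Diana, Judith, and Beatrice — each takes 9/125.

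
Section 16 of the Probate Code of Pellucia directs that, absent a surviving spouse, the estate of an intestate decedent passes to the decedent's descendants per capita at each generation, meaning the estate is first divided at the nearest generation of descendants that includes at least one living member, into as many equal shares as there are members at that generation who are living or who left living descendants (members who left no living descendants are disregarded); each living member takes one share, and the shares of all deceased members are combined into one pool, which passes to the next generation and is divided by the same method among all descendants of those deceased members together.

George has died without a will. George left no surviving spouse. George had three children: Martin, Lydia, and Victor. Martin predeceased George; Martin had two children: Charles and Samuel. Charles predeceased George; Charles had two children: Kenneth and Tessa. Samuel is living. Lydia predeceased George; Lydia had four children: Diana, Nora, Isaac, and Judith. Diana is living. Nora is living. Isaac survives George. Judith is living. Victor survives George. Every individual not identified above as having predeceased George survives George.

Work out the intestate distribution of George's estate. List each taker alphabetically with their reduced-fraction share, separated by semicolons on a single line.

Diana 1/9; Isaac 1/9; Judith 1/9; Kenneth 1/18; Nora 1/9; Samuel 1/9; Tessa 1/18; Victor 1/3

There is no surviving spouse, so the entire estate passes to George's descendants per capita at each generation.
At generation 1 (Martin, Lydia, Victor) there are 3 shares of (1)/3 = 1/3 each.
Living: Victor — each takes 1/3.
Deceased: Martin and Lydia. Their combined 2/3 is pooled and carried to generation 2.
At generation 2 (Charles, Samuel, Diana, Nora, Isaac, Judith) there are 6 shares of (2/3)/6 = 1/9 each.
Living: Samuel, Diana, Nora, Isaac, and Judith — each takes 1/9.
Deceased: Charles. That 1/9 share is carried to generation 3.
At generation 3 (Kenneth, Tessa) there are 2 shares of (1/9)/2 = 1/18 each.
Living: Kenneth and Tessa — each takes 1/18.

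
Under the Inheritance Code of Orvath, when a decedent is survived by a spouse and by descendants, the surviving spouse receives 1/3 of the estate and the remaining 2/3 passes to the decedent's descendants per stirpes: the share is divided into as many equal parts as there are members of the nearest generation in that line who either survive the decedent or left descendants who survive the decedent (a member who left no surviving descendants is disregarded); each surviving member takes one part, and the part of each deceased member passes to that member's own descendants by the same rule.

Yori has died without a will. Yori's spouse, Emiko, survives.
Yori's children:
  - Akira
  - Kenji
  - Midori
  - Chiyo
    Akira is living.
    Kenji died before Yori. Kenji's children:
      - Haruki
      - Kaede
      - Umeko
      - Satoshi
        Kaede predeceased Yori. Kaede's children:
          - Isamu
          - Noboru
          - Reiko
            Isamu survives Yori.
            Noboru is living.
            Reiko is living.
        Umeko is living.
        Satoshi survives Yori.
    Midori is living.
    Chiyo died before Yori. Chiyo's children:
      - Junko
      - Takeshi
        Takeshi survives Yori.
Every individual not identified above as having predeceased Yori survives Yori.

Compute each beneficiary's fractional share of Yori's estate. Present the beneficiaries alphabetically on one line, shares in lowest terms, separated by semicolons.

Akira 1/6; Emiko 1/3; Haruki 1/24; Isamu 1/72; Junko 1/12; Midori 1/6; Noboru 1/72; Reiko 1/72; Satoshi 1/24; Takeshi 1/12; Umeko 1/24

Emiko, as surviving spouse, takes 1/3.
The remaining 2/3 passes to Yori's descendants per stirpes.
The 2/3 is divided into 4 equal shares of 1/6 among Akira, Kenji, Midori, Chiyo.
Akira is living and takes 1/6.
Kenji predeceased; the 1/6 allotted to Kenji's branch passes to Kenji's issue by representation.
The 1/6 is divided into 4 equal shares of 1/24 among Haruki, Kaede, Umeko, Satoshi.
Haruki is living and takes 1/24.
Kaede predeceased; the 1/24 allotted to Kaede's branch passes to Kaede's issue by representation.
The 1/24 is divided into 3 equal shares of 1/72 among Isamu, Noboru, Reiko.
Isamu is living and takes 1/72.
Noboru is living and takes 1/72.
Reiko is living and takes 1/72.
Umeko is living and takes 1/24.
Satoshi is living and takes 1/24.
Midori is living and takes 1/6.
Chiyo predeceased; the 1/6 allotted to Chiyo's branch passes to Chiyo's issue by representation.
The 1/6 is divided into 2 equal shares of 1/12 among Junko, Takeshi.
Junko is living and takes 1/12.
Takeshi is living and takes 1/12.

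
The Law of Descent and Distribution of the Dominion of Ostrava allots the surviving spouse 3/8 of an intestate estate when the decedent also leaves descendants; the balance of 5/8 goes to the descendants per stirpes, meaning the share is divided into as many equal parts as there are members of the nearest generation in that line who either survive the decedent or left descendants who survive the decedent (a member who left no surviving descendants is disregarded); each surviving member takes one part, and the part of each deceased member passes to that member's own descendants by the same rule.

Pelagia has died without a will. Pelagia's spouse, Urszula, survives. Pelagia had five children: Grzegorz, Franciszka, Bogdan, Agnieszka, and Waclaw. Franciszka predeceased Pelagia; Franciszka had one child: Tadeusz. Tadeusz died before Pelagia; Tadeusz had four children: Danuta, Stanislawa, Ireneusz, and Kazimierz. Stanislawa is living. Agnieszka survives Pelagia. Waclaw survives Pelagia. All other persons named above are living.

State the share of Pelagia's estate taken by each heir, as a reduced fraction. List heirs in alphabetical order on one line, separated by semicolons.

Agnieszka 1/8; Bogdan 1/8; Danuta 1/32; Grzegorz 1/8; Ireneusz 1/32; Kazimierz 1/32; Stanislawa 1/32; Urszula 3/8; Waclaw 1/8

Urszula, as surviving spouse, takes 3/8.
The remaining 5/8 passes to Pelagia's descendants per stirpes.
The 5/8 is divided into 5 equal shares of 1/8 among Grzegorz, Franciszka, Bogdan, Agnieszka, Waclaw.
Grzegorz is living and takes 1/8.
Franciszka predeceased; the 1/8 allotted to Franciszka's branch passes to Franciszka's issue by representation.
Tadeusz's line is the sole branch at this level, so the full 1/8 passes to Tadeusz's issue by representation.
The 1/8 is divided into 4 equal shares of 1/32 among Danuta, Stanislawa, Ireneusz, Kazimierz.
Danuta is living and takes 1/32.
Stanislawa is living and takes 1/32.
Ireneusz is living and takes 1/32.
Kazimierz is living and takes 1/32.
Bogdan is living and takes 1/8.
Agnieszka is living and takes 1/8.
Waclaw is living and takes 1/8.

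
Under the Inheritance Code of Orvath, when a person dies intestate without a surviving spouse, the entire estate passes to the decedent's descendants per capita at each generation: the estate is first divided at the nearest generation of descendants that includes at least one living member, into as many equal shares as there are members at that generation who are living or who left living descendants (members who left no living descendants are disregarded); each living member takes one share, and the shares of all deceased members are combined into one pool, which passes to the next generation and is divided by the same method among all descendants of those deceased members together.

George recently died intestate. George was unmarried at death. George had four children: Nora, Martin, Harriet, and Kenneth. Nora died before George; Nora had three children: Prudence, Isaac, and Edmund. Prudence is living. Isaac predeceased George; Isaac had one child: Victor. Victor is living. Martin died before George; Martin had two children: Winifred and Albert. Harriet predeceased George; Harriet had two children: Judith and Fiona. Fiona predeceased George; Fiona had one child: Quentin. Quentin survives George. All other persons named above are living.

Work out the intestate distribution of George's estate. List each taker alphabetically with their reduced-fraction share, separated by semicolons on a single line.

Albert 3/28; Edmund 3/28; Judith 3/28; Kenneth 1/4; Prudence 3/28; Quentin 3/28; Victor 3/28; Winifred 3/28

There is no surviving spouse, so the entire estate passes to George's descendants per capita at each generation.
At generation 1 (Nora, Martin, Harriet, Kenneth) there are 4 shares of (1)/4 = 1/4 each.
Living: Kenneth — each takes 1/4.
Deceased: Nora, Martin, and Harriet. Their combined 3/4 is pooled and carried to generation 2.
At generation 2 (Prudence, Isaac, Edmund, Winifred, Albert, Judith, Fiona) there are 7 shares of (3/4)/7 = 3/28 each.
Living: Prudence, Edmund, Winifred, Albert, and Judith — each takes 3/28.
Deceased: Isaac and Fiona. Their combined 3/14 is pooled and carried to generation 3.
At generation 3 (Victor, Quentin) there are 2 shares of (3/14)/2 = 3/28 each.
Living: Victor and Quentin — each takes 3/28.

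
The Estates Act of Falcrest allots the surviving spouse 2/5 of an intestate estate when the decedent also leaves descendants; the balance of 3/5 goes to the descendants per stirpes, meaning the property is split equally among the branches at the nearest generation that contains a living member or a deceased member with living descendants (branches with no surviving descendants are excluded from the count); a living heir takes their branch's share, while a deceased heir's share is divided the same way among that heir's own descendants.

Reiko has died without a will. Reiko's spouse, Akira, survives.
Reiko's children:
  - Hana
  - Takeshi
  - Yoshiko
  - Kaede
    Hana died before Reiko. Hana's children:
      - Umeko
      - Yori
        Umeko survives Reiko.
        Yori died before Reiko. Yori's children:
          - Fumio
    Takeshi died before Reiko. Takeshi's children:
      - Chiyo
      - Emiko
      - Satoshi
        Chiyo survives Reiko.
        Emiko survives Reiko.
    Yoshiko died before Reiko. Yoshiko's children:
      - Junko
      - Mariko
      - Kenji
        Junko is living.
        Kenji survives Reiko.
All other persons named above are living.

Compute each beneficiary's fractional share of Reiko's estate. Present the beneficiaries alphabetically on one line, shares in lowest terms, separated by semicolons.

Akira 2/5; Chiyo 1/20; Emiko 1/20; Fumio 3/40; Junko 1/20; Kaede 3/20; Kenji 1/20; Mariko 1/20; Satoshi 1/20; Umeko 3/40

Akira, as surviving spouse, takes 2/5.
The remaining 3/5 passes to Reiko's descendants per stirpes.
The 3/5 is divided into 4 equal shares of 3/20 among Hana, Takeshi, Yoshiko, Kaede.
Hana predeceased; the 3/20 allotted to Hana's branch passes to Hana's issue by representation.
The 3/20 is divided into 2 equal shares of 3/40 among Umeko, Yori.
Umeko is living and takes 3/40.
Yori predeceased; the 3/40 allotted to Yori's branch passes to Yori's issue by representation.
Fumio is the sole taker at this level and receives the full 3/40.
Takeshi predeceased; the 3/20 allotted to Takeshi's branch passes to Takeshi's issue by representation.
The 3/20 is divided into 3 equal shares of 1/20 among Chiyo, Emiko, Satoshi.
Chiyo is living and takes 1/20.
Emiko is living and takes 1/20.
Satoshi is living and takes 1/20.
Yoshiko predeceased; the 3/20 allotted to Yoshiko's branch passes to Yoshiko's issue by representation.
The 3/20 is divided into 3 equal shares of 1/20 among Junko, Mariko, Kenji.
Junko is living and takes 1/20.
Mariko is living and takes 1/20.
Kenji is living and takes 1/20.
Kaede is living and takes 3/20.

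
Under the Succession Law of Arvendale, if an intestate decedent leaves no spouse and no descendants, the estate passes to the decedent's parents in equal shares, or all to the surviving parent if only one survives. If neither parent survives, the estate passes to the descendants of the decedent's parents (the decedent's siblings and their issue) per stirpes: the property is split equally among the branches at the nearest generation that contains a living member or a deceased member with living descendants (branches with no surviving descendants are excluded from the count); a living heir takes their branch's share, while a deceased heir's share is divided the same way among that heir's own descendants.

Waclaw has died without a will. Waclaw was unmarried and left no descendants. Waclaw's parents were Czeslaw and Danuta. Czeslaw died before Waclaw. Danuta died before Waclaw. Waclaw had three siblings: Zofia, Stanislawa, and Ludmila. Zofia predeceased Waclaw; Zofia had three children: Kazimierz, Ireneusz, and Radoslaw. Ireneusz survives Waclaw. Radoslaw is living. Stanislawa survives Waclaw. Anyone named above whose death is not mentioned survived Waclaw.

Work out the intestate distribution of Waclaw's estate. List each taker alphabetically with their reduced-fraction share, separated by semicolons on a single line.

Neither parent survives and there are no descendants, so the estate passes to Waclaw's siblings and their issue per stirpes.
The estate is divided into 3 equal shares of 1/3 among Zofia, Stanislawa, Ludmila.
Zofia predeceased; the 1/3 allotted to Zofia's branch passes to Zofia's issue by representation.
The 1/3 is divided into 3 equal shares of 1/9 among Kazimierz, Ireneusz, Radoslaw.
Kazimierz is living and takes 1/9.
Ireneusz is living and takes 1/9.
Radoslaw is living and takes 1/9.
Stanislawa is living and takes 1/3.
Ludmila is living and takes 1/3.

Ireneusz 1/9; Kazimierz 1/9; Ludmila 1/3; Radoslaw 1/9; Stanislawa 1/3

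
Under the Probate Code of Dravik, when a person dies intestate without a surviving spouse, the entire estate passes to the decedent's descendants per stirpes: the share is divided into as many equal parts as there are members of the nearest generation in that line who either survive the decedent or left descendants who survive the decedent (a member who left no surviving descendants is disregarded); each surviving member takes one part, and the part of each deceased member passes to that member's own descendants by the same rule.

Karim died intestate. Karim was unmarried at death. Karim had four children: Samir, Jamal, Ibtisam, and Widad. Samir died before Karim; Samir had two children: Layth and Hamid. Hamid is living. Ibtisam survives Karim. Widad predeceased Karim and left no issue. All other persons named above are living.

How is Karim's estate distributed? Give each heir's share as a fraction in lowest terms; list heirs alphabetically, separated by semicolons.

There is no surviving spouse, so the entire estate passes to Karim's descendants per stirpes.
Widad left no surviving issue, so that branch lapses and is disregarded.
The estate is divided into 3 equal shares of 1/3 among Samir, Jamal, Ibtisam.
Samir predeceased; the 1/3 allotted to Samir's branch passes to Samir's issue by representation.
The 1/3 is divided into 2 equal shares of 1/6 among Layth, Hamid.
Layth is living and takes 1/6.
Hamid is living and takes 1/6.
Jamal is living and takes 1/3.
Ibtisam is living and takes 1/3.

Hamid 1/6; Ibtisam 1/3; Jamal 1/3; Layth 1/6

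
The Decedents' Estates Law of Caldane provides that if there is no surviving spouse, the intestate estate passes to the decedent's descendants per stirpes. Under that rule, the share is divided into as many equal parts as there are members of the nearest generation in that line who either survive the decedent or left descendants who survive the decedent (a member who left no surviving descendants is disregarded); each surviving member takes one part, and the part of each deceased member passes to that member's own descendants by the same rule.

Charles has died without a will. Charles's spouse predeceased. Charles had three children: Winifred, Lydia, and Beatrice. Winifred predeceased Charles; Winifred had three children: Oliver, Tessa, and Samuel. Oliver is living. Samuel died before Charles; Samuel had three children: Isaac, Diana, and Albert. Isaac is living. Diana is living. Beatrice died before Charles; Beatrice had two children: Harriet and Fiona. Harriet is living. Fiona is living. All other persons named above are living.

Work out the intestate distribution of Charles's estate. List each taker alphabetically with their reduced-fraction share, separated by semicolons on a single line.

There is no surviving spouse, so the entire estate passes to Charles's descendants per stirpes.
The estate is divided into 3 equal shares of 1/3 among Winifred, Lydia, Beatrice.
Winifred predeceased; the 1/3 allotted to Winifred's branch passes to Winifred's issue by representation.
The 1/3 is divided into 3 equal shares of 1/9 among Oliver, Tessa, Samuel.
Oliver is living and takes 1/9.
Tessa is living and takes 1/9.
Samuel predeceased; the 1/9 allotted to Samuel's branch passes to Samuel's issue by representation.
The 1/9 is divided into 3 equal shares of 1/27 among Isaac, Diana, Albert.
Isaac is living and takes 1/27.
Diana is living and takes 1/27.
Albert is living and takes 1/27.
Lydia is living and takes 1/3.
Beatrice predeceased; the 1/3 allotted to Beatrice's branch passes to Beatrice's issue by representation.
The 1/3 is divided into 2 equal shares of 1/6 among Harriet, Fiona.
Harriet is living and takes 1/6.
Fiona is living and takes 1/6.

Albert 1/27; Diana 1/27; Fiona 1/6; Harriet 1/6; Isaac 1/27; Lydia 1/3; Oliver 1/9; Tessa 1/9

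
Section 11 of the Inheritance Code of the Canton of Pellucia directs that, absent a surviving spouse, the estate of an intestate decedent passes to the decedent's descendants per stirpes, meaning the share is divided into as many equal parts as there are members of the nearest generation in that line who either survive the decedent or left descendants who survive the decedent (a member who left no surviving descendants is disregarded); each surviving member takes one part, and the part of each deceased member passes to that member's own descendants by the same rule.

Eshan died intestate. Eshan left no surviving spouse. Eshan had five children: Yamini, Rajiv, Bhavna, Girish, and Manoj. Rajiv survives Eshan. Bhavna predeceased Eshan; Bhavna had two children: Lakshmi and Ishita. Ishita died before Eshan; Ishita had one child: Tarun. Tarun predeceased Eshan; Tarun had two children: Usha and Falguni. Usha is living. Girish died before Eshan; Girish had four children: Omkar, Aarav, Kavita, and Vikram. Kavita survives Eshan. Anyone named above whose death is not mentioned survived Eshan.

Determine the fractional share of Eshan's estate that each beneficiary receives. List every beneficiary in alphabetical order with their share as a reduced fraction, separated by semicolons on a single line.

Aarav 1/20; Falguni 1/20; Kavita 1/20; Lakshmi 1/10; Manoj 1/5; Omkar 1/20; Rajiv 1/5; Usha 1/20; Vikram 1/20; Yamini 1/5

There is no surviving spouse, so the entire estate passes to Eshan's descendants per stirpes.
The estate is divided into 5 equal shares of 1/5 among Yamini, Rajiv, Bhavna, Girish, Manoj.
Yamini is living and takes 1/5.
Rajiv is living and takes 1/5.
Bhavna predeceased; the 1/5 allotted to Bhavna's branch passes to Bhavna's issue by representation.
The 1/5 is divided into 2 equal shares of 1/10 among Lakshmi, Ishita.
Lakshmi is living and takes 1/10.
Ishita predeceased; the 1/10 allotted to Ishita's branch passes to Ishita's issue by representation.
Tarun's line is the sole branch at this level, so the full 1/10 passes to Tarun's issue by representation.
The 1/10 is divided into 2 equal shares of 1/20 among Usha, Falguni.
Usha is living and takes 1/20.
Falguni is living and takes 1/20.
Girish predeceased; the 1/5 allotted to Girish's branch passes to Girish's issue by representation.
The 1/5 is divided into 4 equal shares of 1/20 among Omkar, Aarav, Kavita, Vikram.
Omkar is living and takes 1/20.
Aarav is living and takes 1/20.
Kavita is living and takes 1/20.
Vikram is living and takes 1/20.
Manoj is living and takes 1/5.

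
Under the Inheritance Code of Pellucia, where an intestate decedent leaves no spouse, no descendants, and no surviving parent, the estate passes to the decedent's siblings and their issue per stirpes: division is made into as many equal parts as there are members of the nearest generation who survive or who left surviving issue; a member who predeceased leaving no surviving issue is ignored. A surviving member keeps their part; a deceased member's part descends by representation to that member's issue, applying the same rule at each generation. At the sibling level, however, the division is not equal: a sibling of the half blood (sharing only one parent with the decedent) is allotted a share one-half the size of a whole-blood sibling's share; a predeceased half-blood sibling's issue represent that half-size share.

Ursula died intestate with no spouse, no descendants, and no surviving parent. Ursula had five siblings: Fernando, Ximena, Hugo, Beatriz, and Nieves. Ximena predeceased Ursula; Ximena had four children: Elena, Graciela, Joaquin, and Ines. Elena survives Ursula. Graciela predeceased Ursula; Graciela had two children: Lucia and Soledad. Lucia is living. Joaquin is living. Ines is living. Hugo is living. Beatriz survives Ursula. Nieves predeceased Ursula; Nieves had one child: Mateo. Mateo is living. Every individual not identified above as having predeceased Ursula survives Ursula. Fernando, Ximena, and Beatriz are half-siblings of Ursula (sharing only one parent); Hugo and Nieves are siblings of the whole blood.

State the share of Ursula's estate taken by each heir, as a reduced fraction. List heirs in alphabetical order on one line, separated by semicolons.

Beatriz 1/7; Elena 1/28; Fernando 1/7; Hugo 2/7; Ines 1/28; Joaquin 1/28; Lucia 1/56; Mateo 2/7; Soledad 1/56

No spouse, descendants, or parent survives, so the estate passes to Ursula's siblings per stirpes.
Half-blood siblings count for one-half the weight of whole-blood siblings at the initial division.
Dividing 1 in proportion to weights (total weight 7/2): Fernando (weight 1/2) → 1/7; Ximena (weight 1/2) → 1/7; Hugo (weight 1) → 2/7; Beatriz (weight 1/2) → 1/7; Nieves (weight 1) → 2/7.
Fernando is living and takes 1/7.
Ximena predeceased; the 1/7 allotted to Ximena's branch passes to Ximena's issue by representation.
The 1/7 is divided into 4 equal shares of 1/28 among Elena, Graciela, Joaquin, Ines.
Elena is living and takes 1/28.
Graciela predeceased; the 1/28 allotted to Graciela's branch passes to Graciela's issue by representation.
The 1/28 is divided into 2 equal shares of 1/56 among Lucia, Soledad.
Lucia is living and takes 1/56.
Soledad is living and takes 1/56.
Joaquin is living and takes 1/28.
Ines is living and takes 1/28.
Hugo is living and takes 2/7.
Beatriz is living and takes 1/7.
Nieves predeceased; the 2/7 allotted to Nieves's branch passes to Nieves's issue by representation.
Mateo is the sole taker at this level and receives the full 2/7.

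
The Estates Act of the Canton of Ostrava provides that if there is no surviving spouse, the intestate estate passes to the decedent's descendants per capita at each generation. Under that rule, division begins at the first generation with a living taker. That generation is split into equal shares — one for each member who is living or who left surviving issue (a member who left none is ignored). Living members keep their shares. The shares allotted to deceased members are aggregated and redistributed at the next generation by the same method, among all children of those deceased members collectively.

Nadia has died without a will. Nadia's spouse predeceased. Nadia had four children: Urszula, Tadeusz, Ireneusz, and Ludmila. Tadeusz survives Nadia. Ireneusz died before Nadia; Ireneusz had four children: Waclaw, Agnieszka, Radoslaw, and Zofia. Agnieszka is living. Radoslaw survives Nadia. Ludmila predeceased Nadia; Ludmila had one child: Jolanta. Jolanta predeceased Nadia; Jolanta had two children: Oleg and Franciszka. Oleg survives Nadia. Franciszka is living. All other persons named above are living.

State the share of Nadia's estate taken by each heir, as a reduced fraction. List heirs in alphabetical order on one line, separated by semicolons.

There is no surviving spouse, so the entire estate passes to Nadia's descendants per capita at each generation.
At generation 1 (Urszula, Tadeusz, Ireneusz, Ludmila) there are 4 shares of (1)/4 = 1/4 each.
Living: Urszula and Tadeusz — each takes 1/4.
Deceased: Ireneusz and Ludmila. Their combined 1/2 is pooled and carried to generation 2.
At generation 2 (Waclaw, Agnieszka, Radoslaw, Zofia, Jolanta) there are 5 shares of (1/2)/5 = 1/10 each.
Living: Waclaw, Agnieszka, Radoslaw, and Zofia — each takes 1/10.
Deceased: Jolanta. That 1/10 share is carried to generation 3.
At generation 3 (Oleg, Franciszka) there are 2 shares of (1/10)/2 = 1/20 each.
Living: Oleg and Franciszka — each takes 1/20.

Agnieszka 1/10; Franciszka 1/20; Oleg 1/20; Radoslaw 1/10; Tadeusz 1/4; Urszula 1/4; Waclaw 1/10; Zofia 1/10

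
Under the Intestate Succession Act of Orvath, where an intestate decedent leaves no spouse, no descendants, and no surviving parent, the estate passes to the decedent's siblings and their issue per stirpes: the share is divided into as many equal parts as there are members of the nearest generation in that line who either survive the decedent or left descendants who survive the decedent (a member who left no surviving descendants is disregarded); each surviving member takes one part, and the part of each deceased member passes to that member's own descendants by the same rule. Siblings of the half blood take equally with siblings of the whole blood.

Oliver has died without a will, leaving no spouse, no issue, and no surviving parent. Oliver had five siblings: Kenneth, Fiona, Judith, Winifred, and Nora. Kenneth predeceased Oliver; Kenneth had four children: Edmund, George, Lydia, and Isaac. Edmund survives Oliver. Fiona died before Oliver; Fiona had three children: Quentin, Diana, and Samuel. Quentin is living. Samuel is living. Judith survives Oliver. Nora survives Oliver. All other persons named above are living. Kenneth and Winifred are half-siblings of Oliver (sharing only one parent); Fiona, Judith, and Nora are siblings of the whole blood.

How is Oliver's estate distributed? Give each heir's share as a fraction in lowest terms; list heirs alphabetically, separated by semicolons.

No spouse, descendants, or parent survives, so the estate passes to Oliver's siblings per stirpes.
Half-blood and whole-blood siblings take equally under the stated rule.
The estate is divided into 5 equal shares of 1/5 among Kenneth, Fiona, Judith, Winifred, Nora.
Kenneth predeceased; the 1/5 allotted to Kenneth's branch passes to Kenneth's issue by representation.
The 1/5 is divided into 4 equal shares of 1/20 among Edmund, George, Lydia, Isaac.
Edmund is living and takes 1/20.
George is living and takes 1/20.
Lydia is living and takes 1/20.
Isaac is living and takes 1/20.
Fiona predeceased; the 1/5 allotted to Fiona's branch passes to Fiona's issue by representation.
The 1/5 is divided into 3 equal shares of 1/15 among Quentin, Diana, Samuel.
Quentin is living and takes 1/15.
Diana is living and takes 1/15.
Samuel is living and takes 1/15.
Judith is living and takes 1/5.
Winifred is living and takes 1/5.
Nora is living and takes 1/5.

Diana 1/15; Edmund 1/20; George 1/20; Isaac 1/20; Judith 1/5; Lydia 1/20; Nora 1/5; Quentin 1/15; Samuel 1/15; Winifred 1/5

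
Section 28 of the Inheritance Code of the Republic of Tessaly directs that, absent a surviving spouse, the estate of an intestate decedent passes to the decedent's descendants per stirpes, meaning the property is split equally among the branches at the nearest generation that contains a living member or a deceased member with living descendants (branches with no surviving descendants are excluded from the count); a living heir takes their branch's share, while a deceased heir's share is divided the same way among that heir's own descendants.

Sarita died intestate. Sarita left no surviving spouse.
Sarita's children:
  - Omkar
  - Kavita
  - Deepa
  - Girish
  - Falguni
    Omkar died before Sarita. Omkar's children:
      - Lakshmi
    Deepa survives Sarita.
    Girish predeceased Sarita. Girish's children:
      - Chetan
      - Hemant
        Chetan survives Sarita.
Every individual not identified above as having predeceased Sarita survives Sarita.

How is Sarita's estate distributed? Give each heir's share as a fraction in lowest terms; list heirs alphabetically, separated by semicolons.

There is no surviving spouse, so the entire estate passes to Sarita's descendants per stirpes.
The estate is divided into 5 equal shares of 1/5 among Omkar, Kavita, Deepa, Girish, Falguni.
Omkar predeceased; the 1/5 allotted to Omkar's branch passes to Omkar's issue by representation.
Lakshmi is the sole taker at this level and receives the full 1/5.
Kavita is living and takes 1/5.
Deepa is living and takes 1/5.
Girish predeceased; the 1/5 allotted to Girish's branch passes to Girish's issue by representation.
The 1/5 is divided into 2 equal shares of 1/10 among Chetan, Hemant.
Chetan is living and takes 1/10.
Hemant is living and takes 1/10.
Falguni is living and takes 1/5.

Chetan 1/10; Deepa 1/5; Falguni 1/5; Hemant 1/10; Kavita 1/5; Lakshmi 1/5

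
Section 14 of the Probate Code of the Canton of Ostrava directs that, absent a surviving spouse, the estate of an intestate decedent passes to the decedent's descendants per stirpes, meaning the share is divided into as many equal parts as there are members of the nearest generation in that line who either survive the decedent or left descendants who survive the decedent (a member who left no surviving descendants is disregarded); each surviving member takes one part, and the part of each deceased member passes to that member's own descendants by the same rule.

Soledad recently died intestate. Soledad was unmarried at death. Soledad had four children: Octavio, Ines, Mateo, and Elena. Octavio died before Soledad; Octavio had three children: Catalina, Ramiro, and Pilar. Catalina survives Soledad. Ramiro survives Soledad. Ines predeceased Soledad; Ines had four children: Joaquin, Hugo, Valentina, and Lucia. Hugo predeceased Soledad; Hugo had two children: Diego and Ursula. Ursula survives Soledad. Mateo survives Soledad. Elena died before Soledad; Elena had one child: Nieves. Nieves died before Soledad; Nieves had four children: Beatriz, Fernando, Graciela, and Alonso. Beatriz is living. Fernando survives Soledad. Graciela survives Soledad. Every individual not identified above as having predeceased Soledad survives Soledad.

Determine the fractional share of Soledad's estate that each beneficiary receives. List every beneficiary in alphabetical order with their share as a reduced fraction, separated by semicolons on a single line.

Alonso 1/16; Beatriz 1/16; Catalina 1/12; Diego 1/32; Fernando 1/16; Graciela 1/16; Joaquin 1/16; Lucia 1/16; Mateo 1/4; Pilar 1/12; Ramiro 1/12; Ursula 1/32; Valentina 1/16

There is no surviving spouse, so the entire estate passes to Soledad's descendants per stirpes.
The estate is divided into 4 equal shares of 1/4 among Octavio, Ines, Mateo, Elena.
Octavio predeceased; the 1/4 allotted to Octavio's branch passes to Octavio's issue by representation.
The 1/4 is divided into 3 equal shares of 1/12 among Catalina, Ramiro, Pilar.
Catalina is living and takes 1/12.
Ramiro is living and takes 1/12.
Pilar is living and takes 1/12.
Ines predeceased; the 1/4 allotted to Ines's branch passes to Ines's issue by representation.
The 1/4 is divided into 4 equal shares of 1/16 among Joaquin, Hugo, Valentina, Lucia.
Joaquin is living and takes 1/16.
Hugo predeceased; the 1/16 allotted to Hugo's branch passes to Hugo's issue by representation.
The 1/16 is divided into 2 equal shares of 1/32 among Diego, Ursula.
Diego is living and takes 1/32.
Ursula is living and takes 1/32.
Valentina is living and takes 1/16.
Lucia is living and takes 1/16.
Mateo is living and takes 1/4.
Elena predeceased; the 1/4 allotted to Elena's branch passes to Elena's issue by representation.
Nieves's line is the sole branch at this level, so the full 1/4 passes to Nieves's issue by representation.
The 1/4 is divided into 4 equal shares of 1/16 among Beatriz, Fernando, Graciela, Alonso.
Beatriz is living and takes 1/16.
Fernando is living and takes 1/16.
Graciela is living and takes 1/16.
Alonso is living and takes 1/16.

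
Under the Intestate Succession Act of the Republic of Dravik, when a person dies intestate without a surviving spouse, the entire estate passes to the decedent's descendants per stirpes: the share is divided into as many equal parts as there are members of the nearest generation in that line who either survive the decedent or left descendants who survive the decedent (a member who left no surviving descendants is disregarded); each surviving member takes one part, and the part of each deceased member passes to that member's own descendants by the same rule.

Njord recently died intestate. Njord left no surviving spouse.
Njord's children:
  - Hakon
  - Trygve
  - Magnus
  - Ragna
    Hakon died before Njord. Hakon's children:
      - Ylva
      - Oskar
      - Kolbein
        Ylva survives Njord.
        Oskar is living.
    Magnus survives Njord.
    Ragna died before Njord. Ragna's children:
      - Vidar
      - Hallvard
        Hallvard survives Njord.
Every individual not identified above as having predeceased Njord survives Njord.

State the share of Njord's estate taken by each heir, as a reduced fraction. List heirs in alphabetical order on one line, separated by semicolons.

Hallvard 1/8; Kolbein 1/12; Magnus 1/4; Oskar 1/12; Trygve 1/4; Vidar 1/8; Ylva 1/12

There is no surviving spouse, so the entire estate passes to Njord's descendants per stirpes.
The estate is divided into 4 equal shares of 1/4 among Hakon, Trygve, Magnus, Ragna.
Hakon predeceased; the 1/4 allotted to Hakon's branch passes to Hakon's issue by representation.
The 1/4 is divided into 3 equal shares of 1/12 among Ylva, Oskar, Kolbein.
Ylva is living and takes 1/12.
Oskar is living and takes 1/12.
Kolbein is living and takes 1/12.
Trygve is living and takes 1/4.
Magnus is living and takes 1/4.
Ragna predeceased; the 1/4 allotted to Ragna's branch passes to Ragna's issue by representation.
The 1/4 is divided into 2 equal shares of 1/8 among Vidar, Hallvard.
Vidar is living and takes 1/8.
Hallvard is living and takes 1/8.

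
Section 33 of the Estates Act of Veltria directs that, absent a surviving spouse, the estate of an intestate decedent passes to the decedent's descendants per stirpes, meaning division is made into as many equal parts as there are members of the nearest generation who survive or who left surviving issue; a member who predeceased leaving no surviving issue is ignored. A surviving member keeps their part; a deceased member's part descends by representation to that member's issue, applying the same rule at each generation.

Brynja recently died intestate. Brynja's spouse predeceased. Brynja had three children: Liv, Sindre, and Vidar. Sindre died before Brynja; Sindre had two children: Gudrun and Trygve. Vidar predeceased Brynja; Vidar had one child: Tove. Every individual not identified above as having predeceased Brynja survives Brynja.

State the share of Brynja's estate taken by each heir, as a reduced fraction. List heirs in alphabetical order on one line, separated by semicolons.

Gudrun 1/6; Liv 1/3; Tove 1/3; Trygve 1/6

There is no surviving spouse, so the entire estate passes to Brynja's descendants per stirpes.
The estate is divided into 3 equal shares of 1/3 among Liv, Sindre, Vidar.
Liv is living and takes 1/3.
Sindre predeceased; the 1/3 allotted to Sindre's branch passes to Sindre's issue by representation.
The 1/3 is divided into 2 equal shares of 1/6 among Gudrun, Trygve.
Gudrun is living and takes 1/6.
Trygve is living and takes 1/6.
Vidar predeceased; the 1/3 allotted to Vidar's branch passes to Vidar's issue by representation.
Tove is the sole taker at this level and receives the full 1/3.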